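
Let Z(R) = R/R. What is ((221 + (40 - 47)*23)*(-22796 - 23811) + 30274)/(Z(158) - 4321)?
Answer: 1383073/2160 ≈ 640.31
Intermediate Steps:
Z(R) = 1
((221 + (40 - 47)*23)*(-22796 - 23811) + 30274)/(Z(158) - 4321) = ((221 + (40 - 47)*23)*(-22796 - 23811) + 30274)/(1 - 4321) = ((221 - 7*23)*(-46607) + 30274)/(-4320) = ((221 - 161)*(-46607) + 30274)*(-1/4320) = (60*(-46607) + 30274)*(-1/4320) = (-2796420 + 30274)*(-1/4320) = -2766146*(-1/4320) = 1383073/2160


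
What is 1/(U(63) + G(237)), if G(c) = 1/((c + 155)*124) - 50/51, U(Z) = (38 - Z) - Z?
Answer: -2479008/220583053 ≈ -0.011238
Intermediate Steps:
U(Z) = 38 - 2*Z
G(c) = -50/51 + 1/(124*(155 + c)) (G(c) = (1/124)/(155 + c) - 50*1/51 = 1/(124*(155 + c)) - 50/51 = -50/51 + 1/(124*(155 + c)))
1/(U(63) + G(237)) = 1/((38 - 2*63) + (-960949 - 6200*237)/(6324*(155 + 237))) = 1/((38 - 126) + (1/6324)*(-960949 - 1469400)/392) = 1/(-88 + (1/6324)*(1/392)*(-2430349)) = 1/(-88 - 2430349/2479008) = 1/(-220583053/2479008) = -2479008/220583053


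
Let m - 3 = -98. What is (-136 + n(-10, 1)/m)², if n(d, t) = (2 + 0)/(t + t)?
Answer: 166952241/9025 ≈ 18499.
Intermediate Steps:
n(d, t) = 1/t (n(d, t) = 2/((2*t)) = 2*(1/(2*t)) = 1/t)
m = -95 (m = 3 - 98 = -95)
(-136 + n(-10, 1)/m)² = (-136 + 1/(1*(-95)))² = (-136 + 1*(-1/95))² = (-136 - 1/95)² = (-12921/95)² = 166952241/9025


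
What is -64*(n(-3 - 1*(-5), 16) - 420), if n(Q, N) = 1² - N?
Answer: 27840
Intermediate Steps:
n(Q, N) = 1 - N
-64*(n(-3 - 1*(-5), 16) - 420) = -64*((1 - 1*16) - 420) = -64*((1 - 16) - 420) = -64*(-15 - 420) = -64*(-435) = 27840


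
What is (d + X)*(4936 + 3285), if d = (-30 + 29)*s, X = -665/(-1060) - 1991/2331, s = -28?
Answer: 112831145087/494172 ≈ 2.2832e+5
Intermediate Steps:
X = -112069/494172 (X = -665*(-1/1060) - 1991*1/2331 = 133/212 - 1991/2331 = -112069/494172 ≈ -0.22678)
d = 28 (d = (-30 + 29)*(-28) = -1*(-28) = 28)
(d + X)*(4936 + 3285) = (28 - 112069/494172)*(4936 + 3285) = (13724747/494172)*8221 = 112831145087/494172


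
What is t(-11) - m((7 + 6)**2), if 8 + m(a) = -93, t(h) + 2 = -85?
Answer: 14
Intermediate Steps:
t(h) = -87 (t(h) = -2 - 85 = -87)
m(a) = -101 (m(a) = -8 - 93 = -101)
t(-11) - m((7 + 6)**2) = -87 - 1*(-101) = -87 + 101 = 14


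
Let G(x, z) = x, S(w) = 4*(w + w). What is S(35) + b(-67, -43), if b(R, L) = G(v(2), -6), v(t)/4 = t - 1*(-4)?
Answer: 304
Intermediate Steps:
v(t) = 16 + 4*t (v(t) = 4*(t - 1*(-4)) = 4*(t + 4) = 4*(4 + t) = 16 + 4*t)
S(w) = 8*w (S(w) = 4*(2*w) = 8*w)
b(R, L) = 24 (b(R, L) = 16 + 4*2 = 16 + 8 = 24)
S(35) + b(-67, -43) = 8*35 + 24 = 280 + 24 = 304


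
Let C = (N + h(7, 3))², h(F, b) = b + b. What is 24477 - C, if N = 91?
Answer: 15068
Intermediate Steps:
h(F, b) = 2*b
C = 9409 (C = (91 + 2*3)² = (91 + 6)² = 97² = 9409)
24477 - C = 24477 - 1*9409 = 24477 - 9409 = 15068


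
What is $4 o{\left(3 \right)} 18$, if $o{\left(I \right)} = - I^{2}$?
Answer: $-648$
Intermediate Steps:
$4 o{\left(3 \right)} 18 = 4 \left(- 3^{2}\right) 18 = 4 \left(\left(-1\right) 9\right) 18 = 4 \left(-9\right) 18 = \left(-36\right) 18 = -648$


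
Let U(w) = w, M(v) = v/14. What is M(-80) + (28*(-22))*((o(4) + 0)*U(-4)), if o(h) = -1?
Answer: -17288/7 ≈ -2469.7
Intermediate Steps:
M(v) = v/14 (M(v) = v*(1/14) = v/14)
M(-80) + (28*(-22))*((o(4) + 0)*U(-4)) = (1/14)*(-80) + (28*(-22))*((-1 + 0)*(-4)) = -40/7 - (-616)*(-4) = -40/7 - 616*4 = -40/7 - 2464 = -17288/7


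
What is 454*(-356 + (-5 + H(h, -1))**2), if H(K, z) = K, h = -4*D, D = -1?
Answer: -161170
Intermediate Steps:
h = 4 (h = -4*(-1) = 4)
454*(-356 + (-5 + H(h, -1))**2) = 454*(-356 + (-5 + 4)**2) = 454*(-356 + (-1)**2) = 454*(-356 + 1) = 454*(-355) = -161170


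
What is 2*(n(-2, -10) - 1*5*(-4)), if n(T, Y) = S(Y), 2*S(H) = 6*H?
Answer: -20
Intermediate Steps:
S(H) = 3*H (S(H) = (6*H)/2 = 3*H)
n(T, Y) = 3*Y
2*(n(-2, -10) - 1*5*(-4)) = 2*(3*(-10) - 1*5*(-4)) = 2*(-30 - 5*(-4)) = 2*(-30 + 20) = 2*(-10) = -20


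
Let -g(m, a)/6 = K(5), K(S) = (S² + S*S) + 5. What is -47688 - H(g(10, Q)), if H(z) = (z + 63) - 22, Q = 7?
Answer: -47399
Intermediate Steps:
K(S) = 5 + 2*S² (K(S) = (S² + S²) + 5 = 2*S² + 5 = 5 + 2*S²)
g(m, a) = -330 (g(m, a) = -6*(5 + 2*5²) = -6*(5 + 2*25) = -6*(5 + 50) = -6*55 = -330)
H(z) = 41 + z (H(z) = (63 + z) - 22 = 41 + z)
-47688 - H(g(10, Q)) = -47688 - (41 - 330) = -47688 - 1*(-289) = -47688 + 289 = -47399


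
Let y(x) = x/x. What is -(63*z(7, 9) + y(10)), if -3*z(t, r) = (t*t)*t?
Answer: 7202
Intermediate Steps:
y(x) = 1
z(t, r) = -t³/3 (z(t, r) = -t*t*t/3 = -t²*t/3 = -t³/3)
-(63*z(7, 9) + y(10)) = -(63*(-⅓*7³) + 1) = -(63*(-⅓*343) + 1) = -(63*(-343/3) + 1) = -(-7203 + 1) = -1*(-7202) = 7202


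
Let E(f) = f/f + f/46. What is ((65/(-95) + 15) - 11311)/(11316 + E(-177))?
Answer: -266846/267235 ≈ -0.99854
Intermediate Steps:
E(f) = 1 + f/46 (E(f) = 1 + f*(1/46) = 1 + f/46)
((65/(-95) + 15) - 11311)/(11316 + E(-177)) = ((65/(-95) + 15) - 11311)/(11316 + (1 + (1/46)*(-177))) = ((65*(-1/95) + 15) - 11311)/(11316 + (1 - 177/46)) = ((-13/19 + 15) - 11311)/(11316 - 131/46) = (272/19 - 11311)/(520405/46) = -214637/19*46/520405 = -266846/267235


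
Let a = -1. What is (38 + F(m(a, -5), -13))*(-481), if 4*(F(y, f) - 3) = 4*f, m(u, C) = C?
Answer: -13468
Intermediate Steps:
F(y, f) = 3 + f (F(y, f) = 3 + (4*f)/4 = 3 + f)
(38 + F(m(a, -5), -13))*(-481) = (38 + (3 - 13))*(-481) = (38 - 10)*(-481) = 28*(-481) = -13468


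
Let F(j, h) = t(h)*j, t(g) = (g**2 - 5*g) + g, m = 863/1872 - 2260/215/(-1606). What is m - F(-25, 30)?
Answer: 1260476837599/64638288 ≈ 19500.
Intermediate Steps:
m = 30221599/64638288 (m = 863*(1/1872) - 2260*1/215*(-1/1606) = 863/1872 - 452/43*(-1/1606) = 863/1872 + 226/34529 = 30221599/64638288 ≈ 0.46755)
t(g) = g**2 - 4*g
F(j, h) = h*j*(-4 + h) (F(j, h) = (h*(-4 + h))*j = h*j*(-4 + h))
m - F(-25, 30) = 30221599/64638288 - 30*(-25)*(-4 + 30) = 30221599/64638288 - 30*(-25)*26 = 30221599/64638288 - 1*(-19500) = 30221599/64638288 + 19500 = 1260476837599/64638288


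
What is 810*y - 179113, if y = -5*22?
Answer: -268213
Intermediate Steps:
y = -110
810*y - 179113 = 810*(-110) - 179113 = -89100 - 179113 = -268213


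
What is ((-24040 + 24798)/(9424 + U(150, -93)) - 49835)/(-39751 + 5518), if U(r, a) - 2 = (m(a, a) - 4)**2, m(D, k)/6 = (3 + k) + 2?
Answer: 2429040832/1668573475 ≈ 1.4558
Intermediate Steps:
m(D, k) = 30 + 6*k (m(D, k) = 6*((3 + k) + 2) = 6*(5 + k) = 30 + 6*k)
U(r, a) = 2 + (26 + 6*a)**2 (U(r, a) = 2 + ((30 + 6*a) - 4)**2 = 2 + (26 + 6*a)**2)
((-24040 + 24798)/(9424 + U(150, -93)) - 49835)/(-39751 + 5518) = ((-24040 + 24798)/(9424 + (678 + 36*(-93)**2 + 312*(-93))) - 49835)/(-39751 + 5518) = (758/(9424 + (678 + 36*8649 - 29016)) - 49835)/(-34233) = (758/(9424 + (678 + 311364 - 29016)) - 49835)*(-1/34233) = (758/(9424 + 283026) - 49835)*(-1/34233) = (758/292450 - 49835)*(-1/34233) = (758*(1/292450) - 49835)*(-1/34233) = (379/146225 - 49835)*(-1/34233) = -7287122496/146225*(-1/34233) = 2429040832/1668573475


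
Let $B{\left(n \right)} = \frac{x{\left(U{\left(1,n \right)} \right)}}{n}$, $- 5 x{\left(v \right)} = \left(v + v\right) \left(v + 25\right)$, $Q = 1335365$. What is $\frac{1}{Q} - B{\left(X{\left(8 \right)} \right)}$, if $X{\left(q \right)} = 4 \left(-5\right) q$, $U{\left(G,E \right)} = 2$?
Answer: $- \frac{7210931}{53414600} \approx -0.135$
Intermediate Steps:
$x{\left(v \right)} = - \frac{2 v \left(25 + v\right)}{5}$ ($x{\left(v \right)} = - \frac{\left(v + v\right) \left(v + 25\right)}{5} = - \frac{2 v \left(25 + v\right)}{5}$)
$X{\left(q \right)} = - 20 q$
$B{\left(n \right)} = - \frac{108}{5 n}$ ($B{\left(n \right)} = \frac{\left(- \frac{2}{5}\right) 2 \left(25 + 2\right)}{n} = \frac{\left(- \frac{2}{5}\right) 2 \cdot 27}{n} = - \frac{108}{5 n}$)
$\frac{1}{Q} - B{\left(X{\left(8 \right)} \right)} = \frac{1}{1335365} - - \frac{108}{5 \left(\left(-20\right) 8\right)} = \frac{1}{1335365} - - \frac{108}{5 \left(-160\right)} = \frac{1}{1335365} - \left(- \frac{108}{5}\right) \left(- \frac{1}{160}\right) = \frac{1}{1335365} - \frac{27}{200} = - \frac{7210931}{53414600}$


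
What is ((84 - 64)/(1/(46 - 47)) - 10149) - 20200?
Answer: -30369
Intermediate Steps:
((84 - 64)/(1/(46 - 47)) - 10149) - 20200 = (20/1/(-1) - 10149) - 20200 = (20/(-1) - 10149) - 20200 = (-1*20 - 10149) - 20200 = (-20 - 10149) - 20200 = -10169 - 20200 = -30369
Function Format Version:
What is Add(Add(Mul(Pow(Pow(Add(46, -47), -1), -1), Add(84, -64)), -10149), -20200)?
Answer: -30369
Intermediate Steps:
Add(Add(Mul(Pow(Pow(Add(46, -47), -1), -1), Add(84, -64)), -10149), -20200) = Add(Add(Mul(Pow(Pow(-1, -1), -1), 20), -10149), -20200) = Add(Add(Mul(Pow(-1, -1), 20), -10149), -20200) = Add(Add(Mul(-1, 20), -10149), -20200) = Add(Add(-20, -10149), -20200) = Add(-10169, -20200) = -30369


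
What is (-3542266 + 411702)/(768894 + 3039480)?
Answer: -1565282/1904187 ≈ -0.82202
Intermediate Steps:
(-3542266 + 411702)/(768894 + 3039480) = -3130564/3808374 = -3130564*1/3808374 = -1565282/1904187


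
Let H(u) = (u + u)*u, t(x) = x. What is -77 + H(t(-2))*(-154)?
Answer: -1309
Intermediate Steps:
H(u) = 2*u² (H(u) = (2*u)*u = 2*u²)
-77 + H(t(-2))*(-154) = -77 + (2*(-2)²)*(-154) = -77 + (2*4)*(-154) = -77 + 8*(-154) = -77 - 1232 = -1309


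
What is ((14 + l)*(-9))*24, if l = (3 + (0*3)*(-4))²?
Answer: -4968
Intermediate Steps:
l = 9 (l = (3 + 0*(-4))² = (3 + 0)² = 3² = 9)
((14 + l)*(-9))*24 = ((14 + 9)*(-9))*24 = (23*(-9))*24 = -207*24 = -4968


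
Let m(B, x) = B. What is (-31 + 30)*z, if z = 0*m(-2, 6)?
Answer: 0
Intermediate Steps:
z = 0 (z = 0*(-2) = 0)
(-31 + 30)*z = (-31 + 30)*0 = -1*0 = 0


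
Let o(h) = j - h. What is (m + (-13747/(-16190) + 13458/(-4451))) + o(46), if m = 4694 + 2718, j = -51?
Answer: 526974565227/72061690 ≈ 7312.8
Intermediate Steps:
m = 7412
o(h) = -51 - h
(m + (-13747/(-16190) + 13458/(-4451))) + o(46) = (7412 + (-13747/(-16190) + 13458/(-4451))) + (-51 - 1*46) = (7412 + (-13747*(-1/16190) + 13458*(-1/4451))) + (-51 - 46) = (7412 + (13747/16190 - 13458/4451)) - 97 = (7412 - 156697123/72061690) - 97 = 533964549157/72061690 - 97 = 526974565227/72061690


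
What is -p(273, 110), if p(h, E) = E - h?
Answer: 163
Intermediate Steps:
-p(273, 110) = -(110 - 1*273) = -(110 - 273) = -1*(-163) = 163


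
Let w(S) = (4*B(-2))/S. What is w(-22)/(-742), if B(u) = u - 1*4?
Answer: -6/4081 ≈ -0.0014702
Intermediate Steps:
B(u) = -4 + u (B(u) = u - 4 = -4 + u)
w(S) = -24/S (w(S) = (4*(-4 - 2))/S = (4*(-6))/S = -24/S)
w(-22)/(-742) = -24/(-22)/(-742) = -24*(-1/22)*(-1/742) = (12/11)*(-1/742) = -6/4081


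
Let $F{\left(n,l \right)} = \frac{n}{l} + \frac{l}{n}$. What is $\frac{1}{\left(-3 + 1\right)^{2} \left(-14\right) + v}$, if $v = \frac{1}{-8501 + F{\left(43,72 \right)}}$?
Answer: $- \frac{26312063}{1473478624} \approx -0.017857$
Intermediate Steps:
$F{\left(n,l \right)} = \frac{l}{n} + \frac{n}{l}$
$v = - \frac{3096}{26312063}$ ($v = \frac{1}{-8501 + \left(\frac{72}{43} + \frac{43}{72}\right)} = \frac{1}{-8501 + \frac{7033}{3096}} = \frac{1}{- \frac{26312063}{3096}} = - \frac{3096}{26312063} \approx -0.00011766$)
$\frac{1}{\left(-3 + 1\right)^{2} \left(-14\right) + v} = \frac{1}{\left(-3 + 1\right)^{2} \left(-14\right) - \frac{3096}{26312063}} = \frac{1}{\left(-2\right)^{2} \left(-14\right) - \frac{3096}{26312063}} = \frac{1}{4 \left(-14\right) - \frac{3096}{26312063}} = \frac{1}{-56 - \frac{3096}{26312063}} = \frac{1}{- \frac{1473478624}{26312063}} = - \frac{26312063}{1473478624}$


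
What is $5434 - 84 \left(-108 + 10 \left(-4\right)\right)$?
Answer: $17866$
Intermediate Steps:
$5434 - 84 \left(-108 + 10 \left(-4\right)\right) = 5434 - 84 \left(-108 - 40\right) = 5434 - -12432 = 5434 + 12432 = 17866$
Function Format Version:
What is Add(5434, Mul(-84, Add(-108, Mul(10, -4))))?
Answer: 17866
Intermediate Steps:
Add(5434, Mul(-84, Add(-108, Mul(10, -4)))) = Add(5434, Mul(-84, Add(-108, -40))) = Add(5434, Mul(-84, -148)) = Add(5434, 12432) = 17866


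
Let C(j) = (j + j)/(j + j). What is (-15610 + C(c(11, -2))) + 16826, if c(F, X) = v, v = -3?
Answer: 1217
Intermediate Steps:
c(F, X) = -3
C(j) = 1 (C(j) = (2*j)/((2*j)) = (2*j)*(1/(2*j)) = 1)
(-15610 + C(c(11, -2))) + 16826 = (-15610 + 1) + 16826 = -15609 + 16826 = 1217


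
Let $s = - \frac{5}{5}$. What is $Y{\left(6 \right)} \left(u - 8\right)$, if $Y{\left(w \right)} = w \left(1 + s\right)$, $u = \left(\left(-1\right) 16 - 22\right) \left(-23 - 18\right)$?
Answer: $0$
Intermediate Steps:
$s = -1$ ($s = \left(-5\right) \frac{1}{5} = -1$)
$u = 1558$ ($u = \left(-16 - 22\right) \left(-41\right) = \left(-38\right) \left(-41\right) = 1558$)
$Y{\left(w \right)} = 0$ ($Y{\left(w \right)} = w \left(1 - 1\right) = w 0 = 0$)
$Y{\left(6 \right)} \left(u - 8\right) = 0 \left(1558 - 8\right) = 0 \cdot 1550 = 0$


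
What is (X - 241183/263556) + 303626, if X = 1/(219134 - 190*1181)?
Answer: 3894414357379/12826392 ≈ 3.0363e+5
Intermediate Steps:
X = -1/5256 (X = 1/(219134 - 224390) = 1/(-5256) = -1/5256 ≈ -0.00019026)
(X - 241183/263556) + 303626 = (-1/5256 - 241183/263556) + 303626 = -11740013/12826392 + 303626 = 3894414357379/12826392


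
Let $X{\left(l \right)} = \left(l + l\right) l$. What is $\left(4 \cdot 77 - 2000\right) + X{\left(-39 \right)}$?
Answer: $1350$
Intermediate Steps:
$X{\left(l \right)} = 2 l^{2}$ ($X{\left(l \right)} = 2 l l = 2 l^{2}$)
$\left(4 \cdot 77 - 2000\right) + X{\left(-39 \right)} = \left(4 \cdot 77 - 2000\right) + 2 \left(-39\right)^{2} = \left(308 - 2000\right) + 2 \cdot 1521 = -1692 + 3042 = 1350$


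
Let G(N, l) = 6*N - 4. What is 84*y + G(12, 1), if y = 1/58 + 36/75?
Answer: 79582/725 ≈ 109.77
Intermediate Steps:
y = 721/1450 (y = 1*(1/58) + 36*(1/75) = 1/58 + 12/25 = 721/1450 ≈ 0.49724)
G(N, l) = -4 + 6*N
84*y + G(12, 1) = 84*(721/1450) + (-4 + 6*12) = 30282/725 + (-4 + 72) = 30282/725 + 68 = 79582/725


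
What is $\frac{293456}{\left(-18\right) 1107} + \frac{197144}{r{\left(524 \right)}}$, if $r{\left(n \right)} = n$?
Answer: $\frac{471815050}{1305153} \approx 361.5$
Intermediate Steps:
$\frac{293456}{\left(-18\right) 1107} + \frac{197144}{r{\left(524 \right)}} = \frac{293456}{\left(-18\right) 1107} + \frac{197144}{524} = \frac{293456}{-19926} + 197144 \cdot \frac{1}{524} = 293456 \left(- \frac{1}{19926}\right) + \frac{49286}{131} = - \frac{146728}{9963} + \frac{49286}{131} = \frac{471815050}{1305153}$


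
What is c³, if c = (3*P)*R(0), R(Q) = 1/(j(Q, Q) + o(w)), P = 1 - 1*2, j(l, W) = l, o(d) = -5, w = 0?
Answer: 27/125 ≈ 0.21600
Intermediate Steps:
P = -1 (P = 1 - 2 = -1)
R(Q) = 1/(-5 + Q) (R(Q) = 1/(Q - 5) = 1/(-5 + Q))
c = ⅗ (c = (3*(-1))/(-5 + 0) = -3/(-5) = -3*(-⅕) = ⅗ ≈ 0.60000)
c³ = (⅗)³ = 27/125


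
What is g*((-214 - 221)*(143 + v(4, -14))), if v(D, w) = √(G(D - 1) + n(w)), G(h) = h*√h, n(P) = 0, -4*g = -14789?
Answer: -919949745/4 - 6433215*3^(¾)/4 ≈ -2.3365e+8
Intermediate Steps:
g = 14789/4 (g = -¼*(-14789) = 14789/4 ≈ 3697.3)
G(h) = h^(3/2)
v(D, w) = √((-1 + D)^(3/2)) (v(D, w) = √((D - 1)^(3/2) + 0) = √((-1 + D)^(3/2) + 0) = √((-1 + D)^(3/2)))
g*((-214 - 221)*(143 + v(4, -14))) = 14789*((-214 - 221)*(143 + √((-1 + 4)^(3/2))))/4 = 14789*(-435*(143 + √(3^(3/2))))/4 = 14789*(-435*(143 + √(3*√3)))/4 = 14789*(-435*(143 + 3^(¾)))/4 = 14789*(-62205 - 435*3^(¾))/4 = -919949745/4 - 6433215*3^(¾)/4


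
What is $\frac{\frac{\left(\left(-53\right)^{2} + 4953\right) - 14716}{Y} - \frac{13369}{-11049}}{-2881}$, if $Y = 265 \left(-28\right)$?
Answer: $- \frac{3035047}{4072322310} \approx -0.00074529$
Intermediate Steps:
$Y = -7420$
$\frac{\frac{\left(\left(-53\right)^{2} + 4953\right) - 14716}{Y} - \frac{13369}{-11049}}{-2881} = \frac{\frac{\left(\left(-53\right)^{2} + 4953\right) - 14716}{-7420} - \frac{13369}{-11049}}{-2881} = \left(\left(\left(2809 + 4953\right) - 14716\right) \left(- \frac{1}{7420}\right) - - \frac{461}{381}\right) \left(- \frac{1}{2881}\right) = \left(\left(7762 - 14716\right) \left(- \frac{1}{7420}\right) + \frac{461}{381}\right) \left(- \frac{1}{2881}\right) = \left(\left(-6954\right) \left(- \frac{1}{7420}\right) + \frac{461}{381}\right) \left(- \frac{1}{2881}\right) = \left(\frac{3477}{3710} + \frac{461}{381}\right) \left(- \frac{1}{2881}\right) = \frac{3035047}{1413510} \left(- \frac{1}{2881}\right) = - \frac{3035047}{4072322310}$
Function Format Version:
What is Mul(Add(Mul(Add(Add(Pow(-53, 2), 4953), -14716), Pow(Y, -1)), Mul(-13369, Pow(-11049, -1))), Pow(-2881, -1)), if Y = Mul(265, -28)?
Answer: Rational(-3035047, 4072322310) ≈ -0.00074529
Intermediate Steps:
Y = -7420
Mul(Add(Mul(Add(Add(Pow(-53, 2), 4953), -14716), Pow(Y, -1)), Mul(-13369, Pow(-11049, -1))), Pow(-2881, -1)) = Mul(Add(Mul(Add(Add(Pow(-53, 2), 4953), -14716), Pow(-7420, -1)), Mul(-13369, Pow(-11049, -1))), Pow(-2881, -1)) = Mul(Add(Mul(Add(Add(2809, 4953), -14716), Rational(-1, 7420)), Mul(-13369, Rational(-1, 11049))), Rational(-1, 2881)) = Mul(Add(Mul(Add(7762, -14716), Rational(-1, 7420)), Rational(461, 381)), Rational(-1, 2881)) = Mul(Add(Mul(-6954, Rational(-1, 7420)), Rational(461, 381)), Rational(-1, 2881)) = Mul(Add(Rational(3477, 3710), Rational(461, 381)), Rational(-1, 2881)) = Mul(Rational(3035047, 1413510), Rational(-1, 2881)) = Rational(-3035047, 4072322310)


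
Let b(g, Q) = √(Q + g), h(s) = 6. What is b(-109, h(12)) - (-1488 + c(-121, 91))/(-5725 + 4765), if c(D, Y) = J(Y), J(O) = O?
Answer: -1397/960 + I*√103 ≈ -1.4552 + 10.149*I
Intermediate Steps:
c(D, Y) = Y
b(-109, h(12)) - (-1488 + c(-121, 91))/(-5725 + 4765) = √(6 - 109) - (-1488 + 91)/(-5725 + 4765) = √(-103) - (-1397)/(-960) = I*√103 - (-1397)*(-1)/960 = I*√103 - 1*1397/960 = I*√103 - 1397/960 = -1397/960 + I*√103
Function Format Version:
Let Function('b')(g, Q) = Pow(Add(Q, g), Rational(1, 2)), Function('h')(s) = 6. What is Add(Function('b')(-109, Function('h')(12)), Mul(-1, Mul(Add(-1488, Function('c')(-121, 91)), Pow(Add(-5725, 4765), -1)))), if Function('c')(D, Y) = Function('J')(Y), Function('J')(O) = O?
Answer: Add(Rational(-1397, 960), Mul(I, Pow(103, Rational(1, 2)))) ≈ Add(-1.4552, Mul(10.149, I))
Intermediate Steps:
Function('c')(D, Y) = Y
Add(Function('b')(-109, Function('h')(12)), Mul(-1, Mul(Add(-1488, Function('c')(-121, 91)), Pow(Add(-5725, 4765), -1)))) = Add(Pow(Add(6, -109), Rational(1, 2)), Mul(-1, Mul(Add(-1488, 91), Pow(Add(-5725, 4765), -1)))) = Add(Pow(-103, Rational(1, 2)), Mul(-1, Mul(-1397, Pow(-960, -1)))) = Add(Mul(I, Pow(103, Rational(1, 2))), Mul(-1, Mul(-1397, Rational(-1, 960)))) = Add(Mul(I, Pow(103, Rational(1, 2))), Mul(-1, Rational(1397, 960))) = Add(Mul(I, Pow(103, Rational(1, 2))), Rational(-1397, 960)) = Add(Rational(-1397, 960), Mul(I, Pow(103, Rational(1, 2))))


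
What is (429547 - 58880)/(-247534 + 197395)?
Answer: -370667/50139 ≈ -7.3928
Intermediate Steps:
(429547 - 58880)/(-247534 + 197395) = 370667/(-50139) = 370667*(-1/50139) = -370667/50139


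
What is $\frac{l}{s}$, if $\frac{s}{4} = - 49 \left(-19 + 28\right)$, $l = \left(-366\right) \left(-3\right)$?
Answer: $- \frac{61}{98} \approx -0.62245$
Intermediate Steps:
$l = 1098$
$s = -1764$ ($s = 4 \left(- 49 \left(-19 + 28\right)\right) = 4 \left(\left(-49\right) 9\right) = 4 \left(-441\right) = -1764$)
$\frac{l}{s} = \frac{1098}{-1764} = 1098 \left(- \frac{1}{1764}\right) = - \frac{61}{98}$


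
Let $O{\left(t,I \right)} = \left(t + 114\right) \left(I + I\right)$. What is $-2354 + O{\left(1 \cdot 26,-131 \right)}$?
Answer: $-39034$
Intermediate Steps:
$O{\left(t,I \right)} = 2 I \left(114 + t\right)$ ($O{\left(t,I \right)} = \left(114 + t\right) 2 I = 2 I \left(114 + t\right)$)
$-2354 + O{\left(1 \cdot 26,-131 \right)} = -2354 + 2 \left(-131\right) \left(114 + 1 \cdot 26\right) = -2354 + 2 \left(-131\right) \left(114 + 26\right) = -2354 + 2 \left(-131\right) 140 = -2354 - 36680 = -39034$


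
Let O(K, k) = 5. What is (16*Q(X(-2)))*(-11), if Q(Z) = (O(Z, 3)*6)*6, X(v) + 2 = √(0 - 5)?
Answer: -31680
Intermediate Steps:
X(v) = -2 + I*√5 (X(v) = -2 + √(0 - 5) = -2 + √(-5) = -2 + I*√5)
Q(Z) = 180 (Q(Z) = (5*6)*6 = 30*6 = 180)
(16*Q(X(-2)))*(-11) = (16*180)*(-11) = 2880*(-11) = -31680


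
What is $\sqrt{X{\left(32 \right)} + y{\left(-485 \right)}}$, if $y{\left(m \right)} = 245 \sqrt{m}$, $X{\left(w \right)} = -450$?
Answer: $\sqrt{-450 + 245 i \sqrt{485}} \approx 49.821 + 54.149 i$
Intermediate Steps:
$\sqrt{X{\left(32 \right)} + y{\left(-485 \right)}} = \sqrt{-450 + 245 \sqrt{-485}} = \sqrt{-450 + 245 i \sqrt{485}}$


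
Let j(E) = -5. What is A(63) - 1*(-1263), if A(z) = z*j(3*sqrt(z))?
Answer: 948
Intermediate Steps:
A(z) = -5*z (A(z) = z*(-5) = -5*z)
A(63) - 1*(-1263) = -5*63 - 1*(-1263) = -315 + 1263 = 948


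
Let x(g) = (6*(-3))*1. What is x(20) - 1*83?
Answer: -101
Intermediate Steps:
x(g) = -18 (x(g) = -18*1 = -18)
x(20) - 1*83 = -18 - 1*83 = -18 - 83 = -101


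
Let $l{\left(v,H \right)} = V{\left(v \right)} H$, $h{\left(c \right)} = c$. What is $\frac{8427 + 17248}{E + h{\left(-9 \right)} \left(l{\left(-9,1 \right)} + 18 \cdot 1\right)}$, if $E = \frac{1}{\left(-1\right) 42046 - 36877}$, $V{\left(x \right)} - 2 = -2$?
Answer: $- \frac{2026348025}{12785527} \approx -158.49$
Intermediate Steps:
$V{\left(x \right)} = 0$ ($V{\left(x \right)} = 2 - 2 = 0$)
$l{\left(v,H \right)} = 0$ ($l{\left(v,H \right)} = 0 H = 0$)
$E = - \frac{1}{78923}$ ($E = \frac{1}{-42046 - 36877} = \frac{1}{-78923} = - \frac{1}{78923} \approx -1.2671 \cdot 10^{-5}$)
$\frac{8427 + 17248}{E + h{\left(-9 \right)} \left(l{\left(-9,1 \right)} + 18 \cdot 1\right)} = \frac{8427 + 17248}{- \frac{1}{78923} - 9 \left(0 + 18 \cdot 1\right)} = \frac{25675}{- \frac{1}{78923} - 9 \left(0 + 18\right)} = \frac{25675}{- \frac{1}{78923} - 162} = \frac{25675}{- \frac{12785527}{78923}} = 25675 \left(- \frac{78923}{12785527}\right) = - \frac{2026348025}{12785527}$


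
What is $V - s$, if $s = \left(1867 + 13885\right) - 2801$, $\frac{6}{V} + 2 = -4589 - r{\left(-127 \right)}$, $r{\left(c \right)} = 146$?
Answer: $- \frac{20449631}{1579} \approx -12951.0$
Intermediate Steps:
$V = - \frac{2}{1579}$ ($V = \frac{6}{-2 - 4735} = \frac{6}{-4737} = 6 \left(- \frac{1}{4737}\right) = - \frac{2}{1579} \approx -0.0012666$)
$s = 12951$ ($s = 15752 - 2801 = 12951$)
$V - s = - \frac{2}{1579} - 12951 = - \frac{20449631}{1579}$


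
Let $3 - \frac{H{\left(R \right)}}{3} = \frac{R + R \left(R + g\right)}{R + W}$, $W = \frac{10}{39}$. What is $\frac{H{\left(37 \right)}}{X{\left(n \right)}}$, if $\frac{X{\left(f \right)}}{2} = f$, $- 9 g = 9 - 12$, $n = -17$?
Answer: $\frac{76434}{24701} \approx 3.0944$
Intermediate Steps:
$g = \frac{1}{3}$ ($g = - \frac{9 - 12}{9} = \left(- \frac{1}{9}\right) \left(-3\right) = \frac{1}{3} \approx 0.33333$)
$X{\left(f \right)} = 2 f$
$W = \frac{10}{39}$ ($W = 10 \cdot \frac{1}{39} = \frac{10}{39} \approx 0.25641$)
$H{\left(R \right)} = 9 - \frac{3 \left(R + R \left(\frac{1}{3} + R\right)\right)}{\frac{10}{39} + R}$ ($H{\left(R \right)} = 9 - 3 \frac{R + R \left(R + \frac{1}{3}\right)}{R + \frac{10}{39}} = 9 - 3 \frac{R + R \left(\frac{1}{3} + R\right)}{\frac{10}{39} + R} = 9 - \frac{3 \left(R + R \left(\frac{1}{3} + R\right)\right)}{\frac{10}{39} + R}$)
$\frac{H{\left(37 \right)}}{X{\left(n \right)}} = \frac{3 \frac{1}{10 + 39 \cdot 37} \left(30 - 39 \cdot 37^{2} + 65 \cdot 37\right)}{2 \left(-17\right)} = \frac{3 \frac{1}{10 + 1443} \left(30 - 53391 + 2405\right)}{-34} = \frac{3 \left(30 - 53391 + 2405\right)}{1453} \left(- \frac{1}{34}\right) = 3 \cdot \frac{1}{1453} \left(-50956\right) \left(- \frac{1}{34}\right) = \left(- \frac{152868}{1453}\right) \left(- \frac{1}{34}\right) = \frac{76434}{24701}$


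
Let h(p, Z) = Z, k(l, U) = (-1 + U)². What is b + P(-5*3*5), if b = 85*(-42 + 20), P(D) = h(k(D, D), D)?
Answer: -1945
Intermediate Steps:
P(D) = D
b = -1870 (b = 85*(-22) = -1870)
b + P(-5*3*5) = -1870 - 5*3*5 = -1870 - 15*5 = -1870 - 75 = -1945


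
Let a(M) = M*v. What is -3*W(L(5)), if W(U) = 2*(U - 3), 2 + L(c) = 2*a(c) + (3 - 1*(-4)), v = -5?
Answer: 288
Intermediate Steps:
a(M) = -5*M (a(M) = M*(-5) = -5*M)
L(c) = 5 - 10*c (L(c) = -2 + (2*(-5*c) + (3 - 1*(-4))) = -2 + (-10*c + (3 + 4)) = -2 + (-10*c + 7) = -2 + (7 - 10*c) = 5 - 10*c)
W(U) = -6 + 2*U (W(U) = 2*(-3 + U) = -6 + 2*U)
-3*W(L(5)) = -3*(-6 + 2*(5 - 10*5)) = -3*(-6 + 2*(5 - 50)) = -3*(-6 + 2*(-45)) = -3*(-6 - 90) = -3*(-96) = 288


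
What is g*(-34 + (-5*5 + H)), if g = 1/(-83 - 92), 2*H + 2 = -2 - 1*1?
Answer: 123/350 ≈ 0.35143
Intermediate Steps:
H = -5/2 (H = -1 + (-2 - 1*1)/2 = -1 + (-2 - 1)/2 = -1 + (½)*(-3) = -1 - 3/2 = -5/2 ≈ -2.5000)
g = -1/175 (g = 1/(-175) = -1/175 ≈ -0.0057143)
g*(-34 + (-5*5 + H)) = -(-34 + (-5*5 - 5/2))/175 = -(-34 + (-25 - 5/2))/175 = -(-34 - 55/2)/175 = -1/175*(-123/2) = 123/350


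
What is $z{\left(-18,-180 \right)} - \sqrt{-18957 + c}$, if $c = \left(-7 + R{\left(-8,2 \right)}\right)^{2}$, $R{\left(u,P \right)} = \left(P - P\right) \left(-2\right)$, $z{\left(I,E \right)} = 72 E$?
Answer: $-12960 - 2 i \sqrt{4727} \approx -12960.0 - 137.51 i$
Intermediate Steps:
$R{\left(u,P \right)} = 0$ ($R{\left(u,P \right)} = 0 \left(-2\right) = 0$)
$c = 49$ ($c = \left(-7 + 0\right)^{2} = \left(-7\right)^{2} = 49$)
$z{\left(-18,-180 \right)} - \sqrt{-18957 + c} = 72 \left(-180\right) - \sqrt{-18957 + 49} = -12960 - \sqrt{-18908} = -12960 - 2 i \sqrt{4727}$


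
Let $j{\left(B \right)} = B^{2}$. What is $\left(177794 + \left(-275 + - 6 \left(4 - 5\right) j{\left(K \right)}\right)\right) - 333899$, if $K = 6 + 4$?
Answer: $-155780$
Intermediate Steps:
$K = 10$
$\left(177794 + \left(-275 + - 6 \left(4 - 5\right) j{\left(K \right)}\right)\right) - 333899 = \left(177794 - \left(275 - - 6 \left(4 - 5\right) 10^{2}\right)\right) - 333899 = \left(177794 - \left(275 - \left(-6\right) \left(-1\right) 100\right)\right) - 333899 = \left(177794 + \left(-275 + 6 \cdot 100\right)\right) - 333899 = \left(177794 + \left(-275 + 600\right)\right) - 333899 = \left(177794 + 325\right) - 333899 = 178119 - 333899 = -155780$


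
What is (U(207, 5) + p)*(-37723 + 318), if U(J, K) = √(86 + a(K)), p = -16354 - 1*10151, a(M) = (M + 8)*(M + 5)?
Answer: 991419525 - 224430*√6 ≈ 9.9087e+8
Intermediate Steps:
a(M) = (5 + M)*(8 + M) (a(M) = (8 + M)*(5 + M) = (5 + M)*(8 + M))
p = -26505 (p = -16354 - 10151 = -26505)
U(J, K) = √(126 + K² + 13*K) (U(J, K) = √(86 + (40 + K² + 13*K)) = √(126 + K² + 13*K))
(U(207, 5) + p)*(-37723 + 318) = (√(126 + 5² + 13*5) - 26505)*(-37723 + 318) = (√(126 + 25 + 65) - 26505)*(-37405) = (√216 - 26505)*(-37405) = (6*√6 - 26505)*(-37405) = (-26505 + 6*√6)*(-37405) = 991419525 - 224430*√6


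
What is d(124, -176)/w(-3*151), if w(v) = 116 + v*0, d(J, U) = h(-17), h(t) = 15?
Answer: 15/116 ≈ 0.12931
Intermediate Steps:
d(J, U) = 15
w(v) = 116 (w(v) = 116 + 0 = 116)
d(124, -176)/w(-3*151) = 15/116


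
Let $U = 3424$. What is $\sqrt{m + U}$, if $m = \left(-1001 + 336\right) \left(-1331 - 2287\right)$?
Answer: $\sqrt{2409394} \approx 1552.2$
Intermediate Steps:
$m = 2405970$ ($m = \left(-665\right) \left(-3618\right) = 2405970$)
$\sqrt{m + U} = \sqrt{2405970 + 3424} = \sqrt{2409394}$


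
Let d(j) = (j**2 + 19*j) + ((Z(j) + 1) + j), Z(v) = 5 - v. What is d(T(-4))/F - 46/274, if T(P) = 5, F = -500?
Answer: -14381/34250 ≈ -0.41988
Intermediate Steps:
d(j) = 6 + j**2 + 19*j (d(j) = (j**2 + 19*j) + (((5 - j) + 1) + j) = (j**2 + 19*j) + ((6 - j) + j) = (j**2 + 19*j) + 6 = 6 + j**2 + 19*j)
d(T(-4))/F - 46/274 = (6 + 5**2 + 19*5)/(-500) - 46/274 = (6 + 25 + 95)*(-1/500) - 46*1/274 = 126*(-1/500) - 23/137 = -63/250 - 23/137 = -14381/34250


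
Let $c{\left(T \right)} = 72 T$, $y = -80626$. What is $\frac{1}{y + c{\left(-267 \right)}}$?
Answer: $- \frac{1}{99850} \approx -1.0015 \cdot 10^{-5}$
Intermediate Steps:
$\frac{1}{y + c{\left(-267 \right)}} = \frac{1}{-80626 + 72 \left(-267\right)} = \frac{1}{-80626 - 19224} = \frac{1}{-99850} = - \frac{1}{99850}$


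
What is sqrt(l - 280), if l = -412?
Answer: 2*I*sqrt(173) ≈ 26.306*I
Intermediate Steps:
sqrt(l - 280) = sqrt(-412 - 280) = sqrt(-692) = 2*I*sqrt(173)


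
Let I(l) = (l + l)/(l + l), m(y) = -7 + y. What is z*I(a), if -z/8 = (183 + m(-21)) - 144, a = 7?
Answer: -88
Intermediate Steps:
z = -88 (z = -8*((183 + (-7 - 21)) - 144) = -8*((183 - 28) - 144) = -8*(155 - 144) = -8*11 = -88)
I(l) = 1 (I(l) = (2*l)/((2*l)) = (2*l)*(1/(2*l)) = 1)
z*I(a) = -88*1 = -88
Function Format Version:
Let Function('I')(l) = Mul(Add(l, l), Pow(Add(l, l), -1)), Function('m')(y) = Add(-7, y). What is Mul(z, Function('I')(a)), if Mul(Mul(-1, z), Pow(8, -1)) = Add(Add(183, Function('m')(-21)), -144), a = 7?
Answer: -88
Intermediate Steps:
z = -88 (z = Mul(-8, Add(Add(183, Add(-7, -21)), -144)) = Mul(-8, Add(Add(183, -28), -144)) = Mul(-8, Add(155, -144)) = Mul(-8, 11) = -88)
Function('I')(l) = 1 (Function('I')(l) = Mul(Mul(2, l), Pow(Mul(2, l), -1)) = Mul(Mul(2, l), Mul(Rational(1, 2), Pow(l, -1))) = 1)
Mul(z, Function('I')(a)) = Mul(-88, 1) = -88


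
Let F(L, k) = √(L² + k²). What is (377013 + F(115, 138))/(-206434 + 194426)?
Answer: -377013/12008 - 23*√61/12008 ≈ -31.412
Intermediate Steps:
(377013 + F(115, 138))/(-206434 + 194426) = (377013 + √(115² + 138²))/(-206434 + 194426) = (377013 + √(13225 + 19044))/(-12008) = (377013 + √32269)*(-1/12008) = (377013 + 23*√61)*(-1/12008) = -377013/12008 - 23*√61/12008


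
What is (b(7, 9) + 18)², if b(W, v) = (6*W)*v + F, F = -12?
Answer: 147456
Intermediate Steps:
b(W, v) = -12 + 6*W*v (b(W, v) = (6*W)*v - 12 = 6*W*v - 12 = -12 + 6*W*v)
(b(7, 9) + 18)² = ((-12 + 6*7*9) + 18)² = ((-12 + 378) + 18)² = (366 + 18)² = 384² = 147456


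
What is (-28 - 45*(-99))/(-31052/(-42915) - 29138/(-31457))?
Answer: 5976348865185/2227260034 ≈ 2683.3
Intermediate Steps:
(-28 - 45*(-99))/(-31052/(-42915) - 29138/(-31457)) = (-28 + 4455)/(-31052*(-1/42915) - 29138*(-1/31457)) = 4427/(31052/42915 + 29138/31457) = 4427/(2227260034/1349977155) = 4427*(1349977155/2227260034) = 5976348865185/2227260034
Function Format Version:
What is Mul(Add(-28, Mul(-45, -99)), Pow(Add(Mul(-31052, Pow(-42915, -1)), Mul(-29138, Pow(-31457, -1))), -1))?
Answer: Rational(5976348865185, 2227260034) ≈ 2683.3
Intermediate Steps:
Mul(Add(-28, Mul(-45, -99)), Pow(Add(Mul(-31052, Pow(-42915, -1)), Mul(-29138, Pow(-31457, -1))), -1)) = Mul(Add(-28, 4455), Pow(Add(Mul(-31052, Rational(-1, 42915)), Mul(-29138, Rational(-1, 31457))), -1)) = Mul(4427, Pow(Add(Rational(31052, 42915), Rational(29138, 31457)), -1)) = Mul(4427, Pow(Rational(2227260034, 1349977155), -1)) = Mul(4427, Rational(1349977155, 2227260034)) = Rational(5976348865185, 2227260034)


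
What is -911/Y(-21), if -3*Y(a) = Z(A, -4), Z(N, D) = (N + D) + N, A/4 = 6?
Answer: 2733/44 ≈ 62.114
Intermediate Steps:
A = 24 (A = 4*6 = 24)
Z(N, D) = D + 2*N (Z(N, D) = (D + N) + N = D + 2*N)
Y(a) = -44/3 (Y(a) = -(-4 + 2*24)/3 = -(-4 + 48)/3 = -1/3*44 = -44/3)
-911/Y(-21) = -911/(-44/3) = -911*(-3/44) = 2733/44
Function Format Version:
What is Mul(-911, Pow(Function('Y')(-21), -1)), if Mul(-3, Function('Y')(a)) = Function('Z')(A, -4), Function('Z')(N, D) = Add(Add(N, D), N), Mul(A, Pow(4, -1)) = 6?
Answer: Rational(2733, 44) ≈ 62.114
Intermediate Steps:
A = 24 (A = Mul(4, 6) = 24)
Function('Z')(N, D) = Add(D, Mul(2, N)) (Function('Z')(N, D) = Add(Add(D, N), N) = Add(D, Mul(2, N)))
Function('Y')(a) = Rational(-44, 3) (Function('Y')(a) = Mul(Rational(-1, 3), Add(-4, Mul(2, 24))) = Mul(Rational(-1, 3), Add(-4, 48)) = Mul(Rational(-1, 3), 44) = Rational(-44, 3))
Mul(-911, Pow(Function('Y')(-21), -1)) = Mul(-911, Pow(Rational(-44, 3), -1)) = Mul(-911, Rational(-3, 44)) = Rational(2733, 44)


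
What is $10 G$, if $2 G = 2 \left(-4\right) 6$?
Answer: $-240$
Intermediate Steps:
$G = -24$ ($G = \frac{2 \left(-4\right) 6}{2} = \frac{\left(-8\right) 6}{2} = \frac{1}{2} \left(-48\right) = -24$)
$10 G = 10 \left(-24\right) = -240$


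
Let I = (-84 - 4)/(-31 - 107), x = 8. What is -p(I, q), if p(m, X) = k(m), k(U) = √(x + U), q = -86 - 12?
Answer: -2*√10281/69 ≈ -2.9390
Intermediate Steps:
q = -98
I = 44/69 (I = -88/(-138) = -88*(-1/138) = 44/69 ≈ 0.63768)
k(U) = √(8 + U)
p(m, X) = √(8 + m)
-p(I, q) = -√(8 + 44/69) = -√(596/69) = -2*√10281/69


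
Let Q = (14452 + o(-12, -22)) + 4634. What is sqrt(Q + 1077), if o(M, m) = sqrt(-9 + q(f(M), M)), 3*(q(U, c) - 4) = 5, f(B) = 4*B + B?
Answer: sqrt(181467 + 3*I*sqrt(30))/3 ≈ 142.0 + 0.0064288*I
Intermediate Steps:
f(B) = 5*B
q(U, c) = 17/3 (q(U, c) = 4 + (1/3)*5 = 4 + 5/3 = 17/3)
o(M, m) = I*sqrt(30)/3 (o(M, m) = sqrt(-9 + 17/3) = sqrt(-10/3) = I*sqrt(30)/3)
Q = 19086 + I*sqrt(30)/3 (Q = (14452 + I*sqrt(30)/3) + 4634 = 19086 + I*sqrt(30)/3 ≈ 19086.0 + 1.8257*I)
sqrt(Q + 1077) = sqrt((19086 + I*sqrt(30)/3) + 1077) = sqrt(20163 + I*sqrt(30)/3)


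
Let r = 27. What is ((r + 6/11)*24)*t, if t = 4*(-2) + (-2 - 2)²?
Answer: 58176/11 ≈ 5288.7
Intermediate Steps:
t = 8 (t = -8 + (-4)² = -8 + 16 = 8)
((r + 6/11)*24)*t = ((27 + 6/11)*24)*8 = ((303/11)*24)*8 = (7272/11)*8 = 58176/11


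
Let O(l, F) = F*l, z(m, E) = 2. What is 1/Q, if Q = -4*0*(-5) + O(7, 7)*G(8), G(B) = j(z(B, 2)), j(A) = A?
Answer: 1/98 ≈ 0.010204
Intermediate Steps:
G(B) = 2
Q = 98 (Q = -4*0*(-5) + (7*7)*2 = 0*(-5) + 49*2 = 0 + 98 = 98)
1/Q = 1/98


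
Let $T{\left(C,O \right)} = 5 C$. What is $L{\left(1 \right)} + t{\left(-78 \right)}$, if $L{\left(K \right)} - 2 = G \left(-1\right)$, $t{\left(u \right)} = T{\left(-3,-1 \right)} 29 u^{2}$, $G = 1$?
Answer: $-2646539$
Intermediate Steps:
$t{\left(u \right)} = - 435 u^{2}$ ($t{\left(u \right)} = 5 \left(-3\right) 29 u^{2} = - 15 \cdot 29 u^{2} = - 435 u^{2}$)
$L{\left(K \right)} = 1$ ($L{\left(K \right)} = 2 + 1 \left(-1\right) = 2 - 1 = 1$)
$L{\left(1 \right)} + t{\left(-78 \right)} = 1 - 435 \left(-78\right)^{2} = 1 - 2646540 = -2646539$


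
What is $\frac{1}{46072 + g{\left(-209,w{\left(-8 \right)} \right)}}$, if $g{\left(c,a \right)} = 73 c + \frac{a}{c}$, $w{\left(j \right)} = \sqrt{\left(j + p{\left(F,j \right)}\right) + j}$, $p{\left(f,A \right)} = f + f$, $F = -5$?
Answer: $\frac{1346030015}{41477914912251} + \frac{209 i \sqrt{26}}{41477914912251} \approx 3.2452 \cdot 10^{-5} + 2.5693 \cdot 10^{-11} i$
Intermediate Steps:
$p{\left(f,A \right)} = 2 f$
$w{\left(j \right)} = \sqrt{-10 + 2 j}$ ($w{\left(j \right)} = \sqrt{\left(j + 2 \left(-5\right)\right) + j} = \sqrt{\left(j - 10\right) + j} = \sqrt{\left(-10 + j\right) + j} = \sqrt{-10 + 2 j}$)
$g{\left(c,a \right)} = 73 c + \frac{a}{c}$
$\frac{1}{46072 + g{\left(-209,w{\left(-8 \right)} \right)}} = \frac{1}{46072 + \left(73 \left(-209\right) + \frac{\sqrt{-10 + 2 \left(-8\right)}}{-209}\right)} = \frac{1}{46072 - \left(15257 - \sqrt{-10 - 16} \left(- \frac{1}{209}\right)\right)} = \frac{1}{46072 - \left(15257 - \sqrt{-26} \left(- \frac{1}{209}\right)\right)} = \frac{1}{46072 - \left(15257 - i \sqrt{26} \left(- \frac{1}{209}\right)\right)} = \frac{1}{46072 - \left(15257 + \frac{i \sqrt{26}}{209}\right)} = \frac{1}{30815 - \frac{i \sqrt{26}}{209}}$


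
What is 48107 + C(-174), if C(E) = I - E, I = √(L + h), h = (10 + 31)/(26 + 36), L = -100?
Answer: 48281 + I*√381858/62 ≈ 48281.0 + 9.9669*I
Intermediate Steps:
h = 41/62 ≈ 0.66129
I = I*√381858/62 (I = √(-100 + 41/62) = √(-6159/62) = I*√381858/62 ≈ 9.9669*I)
C(E) = -E + I*√381858/62 (C(E) = I*√381858/62 - E = -E + I*√381858/62)
48107 + C(-174) = 48107 + (-1*(-174) + I*√381858/62) = 48107 + (174 + I*√381858/62) = 48281 + I*√381858/62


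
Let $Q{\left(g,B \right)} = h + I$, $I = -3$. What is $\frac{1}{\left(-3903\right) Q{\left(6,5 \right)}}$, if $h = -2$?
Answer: $\frac{1}{19515} \approx 5.1243 \cdot 10^{-5}$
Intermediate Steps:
$Q{\left(g,B \right)} = -5$ ($Q{\left(g,B \right)} = -2 - 3 = -5$)
$\frac{1}{\left(-3903\right) Q{\left(6,5 \right)}} = \frac{1}{\left(-3903\right) \left(-5\right)} = \frac{1}{19515}$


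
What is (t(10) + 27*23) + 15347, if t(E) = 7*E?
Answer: 16038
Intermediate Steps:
(t(10) + 27*23) + 15347 = (7*10 + 27*23) + 15347 = (70 + 621) + 15347 = 691 + 15347 = 16038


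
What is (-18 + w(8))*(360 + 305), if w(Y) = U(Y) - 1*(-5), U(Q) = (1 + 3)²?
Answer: 1995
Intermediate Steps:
U(Q) = 16 (U(Q) = 4² = 16)
w(Y) = 21 (w(Y) = 16 - 1*(-5) = 16 + 5 = 21)
(-18 + w(8))*(360 + 305) = (-18 + 21)*(360 + 305) = 3*665 = 1995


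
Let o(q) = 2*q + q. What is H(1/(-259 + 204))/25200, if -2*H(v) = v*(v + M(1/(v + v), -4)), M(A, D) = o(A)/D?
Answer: 9067/1219680000 ≈ 7.4339e-6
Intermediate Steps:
o(q) = 3*q
M(A, D) = 3*A/D (M(A, D) = (3*A)/D = 3*A/D)
H(v) = -v*(v - 3/(8*v))/2 (H(v) = -v*(v + 3/((v + v)*(-4)))/2 = -v*(v + 3*(-¼)/(2*v))/2 = -v*(v + 3*(1/(2*v))*(-¼))/2 = -v*(v - 3/(8*v))/2)
H(1/(-259 + 204))/25200 = (3/16 - 1/(2*(-259 + 204)²))/25200 = (3/16 - (1/(-55))²/2)*(1/25200) = (3/16 - (-1/55)²/2)*(1/25200) = (3/16 - ½*1/3025)*(1/25200) = (3/16 - 1/6050)*(1/25200) = (9067/48400)*(1/25200) = 9067/1219680000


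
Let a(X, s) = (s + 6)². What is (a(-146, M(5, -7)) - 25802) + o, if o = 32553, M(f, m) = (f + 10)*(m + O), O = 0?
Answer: 16552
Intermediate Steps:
M(f, m) = m*(10 + f) (M(f, m) = (f + 10)*(m + 0) = (10 + f)*m = m*(10 + f))
a(X, s) = (6 + s)²
(a(-146, M(5, -7)) - 25802) + o = ((6 - 7*(10 + 5))² - 25802) + 32553 = ((6 - 7*15)² - 25802) + 32553 = ((6 - 105)² - 25802) + 32553 = ((-99)² - 25802) + 32553 = (9801 - 25802) + 32553 = -16001 + 32553 = 16552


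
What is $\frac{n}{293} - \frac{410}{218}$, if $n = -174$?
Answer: $- \frac{79031}{31937} \approx -2.4746$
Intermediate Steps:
$\frac{n}{293} - \frac{410}{218} = - \frac{174}{293} - \frac{410}{218} = \left(-174\right) \frac{1}{293} - \frac{205}{109} = - \frac{174}{293} - \frac{205}{109} = - \frac{79031}{31937}$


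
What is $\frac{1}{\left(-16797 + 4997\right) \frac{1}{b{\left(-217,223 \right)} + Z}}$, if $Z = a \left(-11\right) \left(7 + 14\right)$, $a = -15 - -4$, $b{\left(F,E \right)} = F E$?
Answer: $\frac{917}{236} \approx 3.8856$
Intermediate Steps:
$b{\left(F,E \right)} = E F$
$a = -11$ ($a = -15 + 4 = -11$)
$Z = 2541$ ($Z = \left(-11\right) \left(-11\right) \left(7 + 14\right) = 121 \cdot 21 = 2541$)
$\frac{1}{\left(-16797 + 4997\right) \frac{1}{b{\left(-217,223 \right)} + Z}} = \frac{1}{\left(-16797 + 4997\right) \frac{1}{223 \left(-217\right) + 2541}} = \frac{1}{\left(-11800\right) \frac{1}{-48391 + 2541}} = \frac{1}{\left(-11800\right) \frac{1}{-45850}} = \frac{1}{\left(-11800\right) \left(- \frac{1}{45850}\right)} = \frac{1}{\frac{236}{917}} = \frac{917}{236}$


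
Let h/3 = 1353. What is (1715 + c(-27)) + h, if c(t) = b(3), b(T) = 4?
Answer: 5778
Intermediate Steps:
h = 4059 (h = 3*1353 = 4059)
c(t) = 4
(1715 + c(-27)) + h = (1715 + 4) + 4059 = 1719 + 4059 = 5778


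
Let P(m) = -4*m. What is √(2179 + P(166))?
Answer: √1515 ≈ 38.923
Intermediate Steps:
√(2179 + P(166)) = √(2179 - 4*166) = √(2179 - 664) = √1515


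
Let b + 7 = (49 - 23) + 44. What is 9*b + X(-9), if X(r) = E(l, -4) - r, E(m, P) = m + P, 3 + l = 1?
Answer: 570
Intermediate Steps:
l = -2 (l = -3 + 1 = -2)
E(m, P) = P + m
X(r) = -6 - r (X(r) = (-4 - 2) - r = -6 - r)
b = 63 (b = -7 + ((49 - 23) + 44) = -7 + (26 + 44) = -7 + 70 = 63)
9*b + X(-9) = 9*63 + (-6 - 1*(-9)) = 567 + (-6 + 9) = 567 + 3 = 570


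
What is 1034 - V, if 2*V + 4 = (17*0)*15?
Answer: 1036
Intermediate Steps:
V = -2 (V = -2 + ((17*0)*15)/2 = -2 + (0*15)/2 = -2 + (1/2)*0 = -2 + 0 = -2)
1034 - V = 1034 - 1*(-2) = 1034 + 2 = 1036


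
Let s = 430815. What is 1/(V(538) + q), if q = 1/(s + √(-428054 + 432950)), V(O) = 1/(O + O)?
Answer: 200206065105444/186529830985 + 13893312*√34/186529830985 ≈ 1073.3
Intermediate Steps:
V(O) = 1/(2*O)
q = 1/(430815 + 12*√34) (q = 1/(430815 + √(-428054 + 432950)) = 1/(430815 + √4896) = 1/(430815 + 12*√34) ≈ 2.3208e-6)
1/(V(538) + q) = 1/((½)/538 + (143605/61867186443 - 4*√34/61867186443)) = 1/((½)*(1/538) + (143605/61867186443 - 4*√34/61867186443)) = 1/(1/1076 + (143605/61867186443 - 4*√34/61867186443)) = 1/(62021705423/66569092612668 - 4*√34/61867186443)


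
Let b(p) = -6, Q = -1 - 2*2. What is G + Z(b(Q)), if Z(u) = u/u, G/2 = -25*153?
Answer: -7649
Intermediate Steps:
Q = -5 (Q = -1 - 4 = -5)
G = -7650 (G = 2*(-25*153) = 2*(-3825) = -7650)
Z(u) = 1
G + Z(b(Q)) = -7650 + 1 = -7649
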